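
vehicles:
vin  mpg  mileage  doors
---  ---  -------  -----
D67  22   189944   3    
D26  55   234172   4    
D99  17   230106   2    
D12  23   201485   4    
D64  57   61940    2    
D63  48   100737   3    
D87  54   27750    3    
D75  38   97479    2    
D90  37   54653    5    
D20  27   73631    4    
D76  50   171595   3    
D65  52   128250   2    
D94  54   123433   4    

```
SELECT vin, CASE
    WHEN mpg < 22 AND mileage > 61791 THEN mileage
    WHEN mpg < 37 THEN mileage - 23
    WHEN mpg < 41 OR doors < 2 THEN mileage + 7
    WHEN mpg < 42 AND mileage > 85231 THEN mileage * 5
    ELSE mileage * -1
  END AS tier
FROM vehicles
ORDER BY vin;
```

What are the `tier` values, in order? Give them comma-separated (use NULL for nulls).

vin=D12: mpg < 37 → 201462
vin=D20: mpg < 37 → 73608
vin=D26: ELSE → -234172
vin=D63: ELSE → -100737
vin=D64: ELSE → -61940
vin=D65: ELSE → -128250
vin=D67: mpg < 37 → 189921
vin=D75: mpg < 41 OR doors < 2 → 97486
vin=D76: ELSE → -171595
vin=D87: ELSE → -27750
vin=D90: mpg < 41 OR doors < 2 → 54660
vin=D94: ELSE → -123433
vin=D99: mpg < 22 AND mileage > 61791 → 230106

201462, 73608, -234172, -100737, -61940, -128250, 189921, 97486, -171595, -27750, 54660, -123433, 230106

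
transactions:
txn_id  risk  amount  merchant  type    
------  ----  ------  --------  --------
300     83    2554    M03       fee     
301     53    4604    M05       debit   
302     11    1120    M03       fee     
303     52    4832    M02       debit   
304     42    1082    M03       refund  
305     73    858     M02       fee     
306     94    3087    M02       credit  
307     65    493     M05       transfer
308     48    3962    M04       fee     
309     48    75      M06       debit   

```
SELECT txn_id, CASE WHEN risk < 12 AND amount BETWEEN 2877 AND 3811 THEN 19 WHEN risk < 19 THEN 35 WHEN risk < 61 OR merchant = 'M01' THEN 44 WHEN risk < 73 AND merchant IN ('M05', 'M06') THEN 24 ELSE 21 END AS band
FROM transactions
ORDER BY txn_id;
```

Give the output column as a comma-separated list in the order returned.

21, 44, 35, 44, 44, 21, 21, 24, 44, 44

txn_id=300: ELSE → 21
txn_id=301: risk < 61 OR merchant = 'M01' → 44
txn_id=302: risk < 19 → 35
txn_id=303: risk < 61 OR merchant = 'M01' → 44
txn_id=304: risk < 61 OR merchant = 'M01' → 44
txn_id=305: ELSE → 21
txn_id=306: ELSE → 21
txn_id=307: risk < 73 AND merchant IN ('M05', 'M06') → 24
txn_id=308: risk < 61 OR merchant = 'M01' → 44
txn_id=309: risk < 61 OR merchant = 'M01' → 44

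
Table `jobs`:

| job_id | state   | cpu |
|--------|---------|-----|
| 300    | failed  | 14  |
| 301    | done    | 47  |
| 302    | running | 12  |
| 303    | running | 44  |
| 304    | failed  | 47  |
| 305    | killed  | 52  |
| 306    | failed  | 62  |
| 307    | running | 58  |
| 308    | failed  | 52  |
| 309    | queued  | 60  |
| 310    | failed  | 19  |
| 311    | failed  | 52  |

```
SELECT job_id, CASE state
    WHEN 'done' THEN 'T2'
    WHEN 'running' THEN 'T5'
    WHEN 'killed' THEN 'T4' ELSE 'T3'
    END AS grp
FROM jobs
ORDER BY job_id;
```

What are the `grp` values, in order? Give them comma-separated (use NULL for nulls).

job_id=300: ELSE → T3
job_id=301: state='done' → T2
job_id=302: state='running' → T5
job_id=303: state='running' → T5
job_id=304: ELSE → T3
job_id=305: state='killed' → T4
job_id=306: ELSE → T3
job_id=307: state='running' → T5
job_id=308: ELSE → T3
job_id=309: ELSE → T3
job_id=310: ELSE → T3
job_id=311: ELSE → T3

T3, T2, T5, T5, T3, T4, T3, T5, T3, T3, T3, T3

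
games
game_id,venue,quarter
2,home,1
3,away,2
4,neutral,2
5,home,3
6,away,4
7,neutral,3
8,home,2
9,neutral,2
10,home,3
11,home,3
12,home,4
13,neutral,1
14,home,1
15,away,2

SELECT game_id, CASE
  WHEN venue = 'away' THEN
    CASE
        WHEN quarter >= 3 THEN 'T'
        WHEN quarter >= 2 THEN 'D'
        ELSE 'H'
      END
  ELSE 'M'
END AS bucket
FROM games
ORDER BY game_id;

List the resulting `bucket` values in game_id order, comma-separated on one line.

game_id=2: venue='home' → outer ELSE → M
game_id=3: venue='away' → inner[quarter >= 2] → D
game_id=4: venue='neutral' → outer ELSE → M
game_id=5: venue='home' → outer ELSE → M
game_id=6: venue='away' → inner[quarter >= 3] → T
game_id=7: venue='neutral' → outer ELSE → M
game_id=8: venue='home' → outer ELSE → M
game_id=9: venue='neutral' → outer ELSE → M
game_id=10: venue='home' → outer ELSE → M
game_id=11: venue='home' → outer ELSE → M
game_id=12: venue='home' → outer ELSE → M
game_id=13: venue='neutral' → outer ELSE → M
game_id=14: venue='home' → outer ELSE → M
game_id=15: venue='away' → inner[quarter >= 2] → D

M, D, M, M, T, M, M, M, M, M, M, M, M, D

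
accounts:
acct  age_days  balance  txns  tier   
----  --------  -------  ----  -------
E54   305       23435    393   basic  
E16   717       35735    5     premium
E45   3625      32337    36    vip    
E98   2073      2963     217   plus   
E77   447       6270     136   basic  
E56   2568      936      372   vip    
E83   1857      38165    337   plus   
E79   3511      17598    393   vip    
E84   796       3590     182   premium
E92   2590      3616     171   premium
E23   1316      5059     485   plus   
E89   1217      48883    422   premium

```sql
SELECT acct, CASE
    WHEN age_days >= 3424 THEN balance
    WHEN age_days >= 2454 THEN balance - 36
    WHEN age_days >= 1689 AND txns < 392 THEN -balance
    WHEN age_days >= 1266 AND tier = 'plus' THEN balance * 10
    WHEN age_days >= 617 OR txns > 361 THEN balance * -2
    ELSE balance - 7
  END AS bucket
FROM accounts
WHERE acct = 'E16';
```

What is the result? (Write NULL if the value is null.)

-71470

acct = E16: age_days=717, balance=35735, txns=5, tier=premium.
age_days >= 3424 → false
age_days >= 2454 → false
age_days >= 1689 AND txns < 392 → false
age_days >= 1266 AND tier = 'plus' → false
age_days >= 617 OR txns > 361 → true → -71470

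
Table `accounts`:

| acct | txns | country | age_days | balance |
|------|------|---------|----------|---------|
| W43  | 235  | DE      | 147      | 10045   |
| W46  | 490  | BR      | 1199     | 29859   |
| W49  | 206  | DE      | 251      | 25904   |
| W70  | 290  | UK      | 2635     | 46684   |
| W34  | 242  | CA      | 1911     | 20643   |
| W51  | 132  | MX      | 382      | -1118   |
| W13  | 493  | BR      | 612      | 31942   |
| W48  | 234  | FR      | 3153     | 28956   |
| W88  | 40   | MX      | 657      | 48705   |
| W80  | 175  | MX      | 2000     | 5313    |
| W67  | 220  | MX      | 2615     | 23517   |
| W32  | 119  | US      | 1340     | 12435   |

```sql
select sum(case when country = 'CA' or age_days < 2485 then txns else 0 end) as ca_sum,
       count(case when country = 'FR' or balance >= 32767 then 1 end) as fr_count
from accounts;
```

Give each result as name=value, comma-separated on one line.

[ca_sum: country = 'CA' or age_days < 2485]
acct=W43: ✓ → 235
acct=W46: ✓ → 490
acct=W49: ✓ → 206
acct=W70: ✗
acct=W34: ✓ → 242
acct=W51: ✓ → 132
acct=W13: ✓ → 493
acct=W48: ✗
acct=W88: ✓ → 40
acct=W80: ✓ → 175
acct=W67: ✗
acct=W32: ✓ → 119
ca_sum = 235 + 490 + 206 + 242 + 132 + 493 + 40 + 175 + 119 = 2132
—
[fr_count: country = 'FR' or balance >= 32767]
acct=W43: ✗
acct=W46: ✗
acct=W49: ✗
acct=W70: ✓ → 1
acct=W34: ✗
acct=W51: ✗
acct=W13: ✗
acct=W48: ✓ → 1
acct=W88: ✓ → 1
acct=W80: ✗
acct=W67: ✗
acct=W32: ✗
fr_count = COUNT(1, 1, 1) = 3

ca_sum=2132, fr_count=3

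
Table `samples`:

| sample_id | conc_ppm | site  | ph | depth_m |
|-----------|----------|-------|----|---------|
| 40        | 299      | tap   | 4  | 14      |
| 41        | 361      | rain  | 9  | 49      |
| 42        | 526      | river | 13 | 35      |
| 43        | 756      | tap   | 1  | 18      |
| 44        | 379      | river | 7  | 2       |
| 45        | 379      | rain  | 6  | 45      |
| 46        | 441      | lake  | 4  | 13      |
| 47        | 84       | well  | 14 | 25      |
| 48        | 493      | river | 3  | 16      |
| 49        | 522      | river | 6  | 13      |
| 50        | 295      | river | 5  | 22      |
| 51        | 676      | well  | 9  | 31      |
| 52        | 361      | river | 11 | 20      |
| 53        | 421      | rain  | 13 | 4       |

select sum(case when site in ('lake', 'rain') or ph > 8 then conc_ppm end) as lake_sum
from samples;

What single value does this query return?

3249

sample_id=40: ✗
sample_id=41: ✓ → 361
sample_id=42: ✓ → 526
sample_id=43: ✗
sample_id=44: ✗
sample_id=45: ✓ → 379
sample_id=46: ✓ → 441
sample_id=47: ✓ → 84
sample_id=48: ✗
sample_id=49: ✗
sample_id=50: ✗
sample_id=51: ✓ → 676
sample_id=52: ✓ → 361
sample_id=53: ✓ → 421
lake_sum = 361 + 526 + 379 + 441 + 84 + 676 + 361 + 421 = 3249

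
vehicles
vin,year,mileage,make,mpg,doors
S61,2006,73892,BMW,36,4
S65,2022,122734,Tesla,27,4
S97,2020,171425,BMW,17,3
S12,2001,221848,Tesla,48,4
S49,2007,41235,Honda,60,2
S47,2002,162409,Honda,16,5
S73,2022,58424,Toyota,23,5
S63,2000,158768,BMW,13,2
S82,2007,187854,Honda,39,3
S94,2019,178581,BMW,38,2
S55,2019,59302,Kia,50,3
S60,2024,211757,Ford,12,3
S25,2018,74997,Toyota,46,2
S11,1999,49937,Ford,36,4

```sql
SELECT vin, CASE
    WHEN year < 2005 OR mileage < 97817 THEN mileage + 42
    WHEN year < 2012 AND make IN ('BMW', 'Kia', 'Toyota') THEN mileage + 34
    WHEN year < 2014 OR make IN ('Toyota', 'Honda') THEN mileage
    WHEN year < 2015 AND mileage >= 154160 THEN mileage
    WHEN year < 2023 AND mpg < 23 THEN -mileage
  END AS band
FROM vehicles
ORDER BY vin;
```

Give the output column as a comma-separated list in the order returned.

49979, 221890, 75039, 162451, 41277, 59344, NULL, 73934, 158810, NULL, 58466, 187854, NULL, -171425

vin=S11: year < 2005 OR mileage < 97817 → 49979
vin=S12: year < 2005 OR mileage < 97817 → 221890
vin=S25: year < 2005 OR mileage < 97817 → 75039
vin=S47: year < 2005 OR mileage < 97817 → 162451
vin=S49: year < 2005 OR mileage < 97817 → 41277
vin=S55: year < 2005 OR mileage < 97817 → 59344
vin=S60: (no match → NULL) → NULL
vin=S61: year < 2005 OR mileage < 97817 → 73934
vin=S63: year < 2005 OR mileage < 97817 → 158810
vin=S65: (no match → NULL) → NULL
vin=S73: year < 2005 OR mileage < 97817 → 58466
vin=S82: year < 2014 OR make IN ('Toyota', 'Honda') → 187854
vin=S94: (no match → NULL) → NULL
vin=S97: year < 2023 AND mpg < 23 → -171425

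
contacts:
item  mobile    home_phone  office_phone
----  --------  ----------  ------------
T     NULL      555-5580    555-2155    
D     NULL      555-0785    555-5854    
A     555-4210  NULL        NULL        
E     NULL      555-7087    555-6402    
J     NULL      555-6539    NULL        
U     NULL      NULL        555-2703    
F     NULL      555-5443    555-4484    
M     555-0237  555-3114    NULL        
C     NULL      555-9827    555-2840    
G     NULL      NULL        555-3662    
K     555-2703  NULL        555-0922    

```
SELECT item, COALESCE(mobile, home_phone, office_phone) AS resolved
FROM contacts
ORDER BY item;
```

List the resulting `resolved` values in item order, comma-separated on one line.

555-4210, 555-9827, 555-0785, 555-7087, 555-5443, 555-3662, 555-6539, 555-2703, 555-0237, 555-5580, 555-2703

item=A: mobile=555-4210 → 555-4210
item=C: mobile=NULL, home_phone=555-9827 → 555-9827
item=D: mobile=NULL, home_phone=555-0785 → 555-0785
item=E: mobile=NULL, home_phone=555-7087 → 555-7087
item=F: mobile=NULL, home_phone=555-5443 → 555-5443
item=G: mobile=NULL, home_phone=NULL, office_phone=555-3662 → 555-3662
item=J: mobile=NULL, home_phone=555-6539 → 555-6539
item=K: mobile=555-2703 → 555-2703
item=M: mobile=555-0237 → 555-0237
item=T: mobile=NULL, home_phone=555-5580 → 555-5580
item=U: mobile=NULL, home_phone=NULL, office_phone=555-2703 → 555-2703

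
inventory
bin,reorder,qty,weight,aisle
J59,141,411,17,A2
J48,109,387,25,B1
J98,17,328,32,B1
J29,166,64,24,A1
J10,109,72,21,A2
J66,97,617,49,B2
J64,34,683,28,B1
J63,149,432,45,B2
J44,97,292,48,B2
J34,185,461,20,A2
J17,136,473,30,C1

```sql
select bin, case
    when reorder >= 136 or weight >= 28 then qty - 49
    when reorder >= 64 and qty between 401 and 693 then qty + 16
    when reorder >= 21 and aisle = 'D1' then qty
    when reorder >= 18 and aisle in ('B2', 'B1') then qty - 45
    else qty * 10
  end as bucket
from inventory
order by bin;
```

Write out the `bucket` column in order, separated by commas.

bin=J10: ELSE → 720
bin=J17: reorder >= 136 or weight >= 28 → 424
bin=J29: reorder >= 136 or weight >= 28 → 15
bin=J34: reorder >= 136 or weight >= 28 → 412
bin=J44: reorder >= 136 or weight >= 28 → 243
bin=J48: reorder >= 18 and aisle in ('B2', 'B1') → 342
bin=J59: reorder >= 136 or weight >= 28 → 362
bin=J63: reorder >= 136 or weight >= 28 → 383
bin=J64: reorder >= 136 or weight >= 28 → 634
bin=J66: reorder >= 136 or weight >= 28 → 568
bin=J98: reorder >= 136 or weight >= 28 → 279

720, 424, 15, 412, 243, 342, 362, 383, 634, 568, 279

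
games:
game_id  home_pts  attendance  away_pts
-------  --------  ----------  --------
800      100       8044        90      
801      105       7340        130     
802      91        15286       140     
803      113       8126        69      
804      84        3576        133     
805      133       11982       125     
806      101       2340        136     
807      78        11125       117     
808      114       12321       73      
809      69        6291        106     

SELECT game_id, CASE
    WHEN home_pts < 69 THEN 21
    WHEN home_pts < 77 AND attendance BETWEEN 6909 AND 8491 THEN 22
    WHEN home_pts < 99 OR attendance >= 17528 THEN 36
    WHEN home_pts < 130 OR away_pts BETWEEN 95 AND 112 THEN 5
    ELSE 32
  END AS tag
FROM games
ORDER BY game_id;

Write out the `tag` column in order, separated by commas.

game_id=800: home_pts < 130 OR away_pts BETWEEN 95 AND 112 → 5
game_id=801: home_pts < 130 OR away_pts BETWEEN 95 AND 112 → 5
game_id=802: home_pts < 99 OR attendance >= 17528 → 36
game_id=803: home_pts < 130 OR away_pts BETWEEN 95 AND 112 → 5
game_id=804: home_pts < 99 OR attendance >= 17528 → 36
game_id=805: ELSE → 32
game_id=806: home_pts < 130 OR away_pts BETWEEN 95 AND 112 → 5
game_id=807: home_pts < 99 OR attendance >= 17528 → 36
game_id=808: home_pts < 130 OR away_pts BETWEEN 95 AND 112 → 5
game_id=809: home_pts < 99 OR attendance >= 17528 → 36

5, 5, 36, 5, 36, 32, 5, 36, 5, 36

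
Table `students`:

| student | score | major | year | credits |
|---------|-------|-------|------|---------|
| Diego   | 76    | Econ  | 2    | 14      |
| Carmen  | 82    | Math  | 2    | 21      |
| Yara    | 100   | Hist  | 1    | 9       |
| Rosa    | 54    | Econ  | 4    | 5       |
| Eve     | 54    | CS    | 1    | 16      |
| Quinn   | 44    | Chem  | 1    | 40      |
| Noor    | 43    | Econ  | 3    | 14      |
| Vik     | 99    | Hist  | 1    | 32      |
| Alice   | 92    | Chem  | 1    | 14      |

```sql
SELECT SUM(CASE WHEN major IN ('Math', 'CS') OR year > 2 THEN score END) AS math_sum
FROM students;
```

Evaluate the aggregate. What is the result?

student=Diego: ✗
student=Carmen: ✓ → 82
student=Yara: ✗
student=Rosa: ✓ → 54
student=Eve: ✓ → 54
student=Quinn: ✗
student=Noor: ✓ → 43
student=Vik: ✗
student=Alice: ✗
math_sum = 82 + 54 + 54 + 43 = 233

233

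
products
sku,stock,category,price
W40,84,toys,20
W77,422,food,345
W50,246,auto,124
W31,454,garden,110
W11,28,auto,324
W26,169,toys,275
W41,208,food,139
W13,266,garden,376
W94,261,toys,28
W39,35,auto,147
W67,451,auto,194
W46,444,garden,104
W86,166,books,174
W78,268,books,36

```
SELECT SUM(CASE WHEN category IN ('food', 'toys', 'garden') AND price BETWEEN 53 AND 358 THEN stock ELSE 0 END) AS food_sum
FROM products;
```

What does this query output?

1697

sku=W40: ✗
sku=W77: ✓ → 422
sku=W50: ✗
sku=W31: ✓ → 454
sku=W11: ✗
sku=W26: ✓ → 169
sku=W41: ✓ → 208
sku=W13: ✗
sku=W94: ✗
sku=W39: ✗
sku=W67: ✗
sku=W46: ✓ → 444
sku=W86: ✗
sku=W78: ✗
food_sum = 422 + 454 + 169 + 208 + 444 = 1697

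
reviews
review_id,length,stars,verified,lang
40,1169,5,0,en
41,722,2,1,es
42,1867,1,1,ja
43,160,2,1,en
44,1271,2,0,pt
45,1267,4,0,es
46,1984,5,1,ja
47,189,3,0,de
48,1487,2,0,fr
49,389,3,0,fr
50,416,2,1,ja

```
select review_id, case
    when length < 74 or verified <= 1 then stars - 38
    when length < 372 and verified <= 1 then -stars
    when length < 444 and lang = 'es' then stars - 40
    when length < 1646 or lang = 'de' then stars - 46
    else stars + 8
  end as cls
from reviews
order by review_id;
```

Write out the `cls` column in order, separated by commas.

review_id=40: length < 74 or verified <= 1 → -33
review_id=41: length < 74 or verified <= 1 → -36
review_id=42: length < 74 or verified <= 1 → -37
review_id=43: length < 74 or verified <= 1 → -36
review_id=44: length < 74 or verified <= 1 → -36
review_id=45: length < 74 or verified <= 1 → -34
review_id=46: length < 74 or verified <= 1 → -33
review_id=47: length < 74 or verified <= 1 → -35
review_id=48: length < 74 or verified <= 1 → -36
review_id=49: length < 74 or verified <= 1 → -35
review_id=50: length < 74 or verified <= 1 → -36

-33, -36, -37, -36, -36, -34, -33, -35, -36, -35, -36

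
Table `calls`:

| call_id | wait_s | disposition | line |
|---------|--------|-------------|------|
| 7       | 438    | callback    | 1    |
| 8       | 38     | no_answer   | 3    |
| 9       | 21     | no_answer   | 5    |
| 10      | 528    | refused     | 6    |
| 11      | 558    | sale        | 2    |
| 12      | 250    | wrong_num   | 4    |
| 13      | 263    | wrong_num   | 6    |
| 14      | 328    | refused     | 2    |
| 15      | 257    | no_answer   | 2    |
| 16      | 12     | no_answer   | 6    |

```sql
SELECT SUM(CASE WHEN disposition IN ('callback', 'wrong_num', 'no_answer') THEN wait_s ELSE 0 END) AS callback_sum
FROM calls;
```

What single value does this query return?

1279

call_id=7: ✓ → 438
call_id=8: ✓ → 38
call_id=9: ✓ → 21
call_id=10: ✗
call_id=11: ✗
call_id=12: ✓ → 250
call_id=13: ✓ → 263
call_id=14: ✗
call_id=15: ✓ → 257
call_id=16: ✓ → 12
callback_sum = 438 + 38 + 21 + 250 + 263 + 257 + 12 = 1279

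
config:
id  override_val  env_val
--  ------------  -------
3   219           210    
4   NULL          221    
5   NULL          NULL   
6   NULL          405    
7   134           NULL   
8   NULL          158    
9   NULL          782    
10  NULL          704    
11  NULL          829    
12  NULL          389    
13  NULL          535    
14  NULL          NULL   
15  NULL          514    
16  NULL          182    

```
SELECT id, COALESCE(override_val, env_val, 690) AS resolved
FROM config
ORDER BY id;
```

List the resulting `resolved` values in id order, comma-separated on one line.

219, 221, 690, 405, 134, 158, 782, 704, 829, 389, 535, 690, 514, 182

id=3: override_val=219 → 219
id=4: override_val=NULL, env_val=221 → 221
id=5: override_val=NULL, env_val=NULL, → literal 690 → 690
id=6: override_val=NULL, env_val=405 → 405
id=7: override_val=134 → 134
id=8: override_val=NULL, env_val=158 → 158
id=9: override_val=NULL, env_val=782 → 782
id=10: override_val=NULL, env_val=704 → 704
id=11: override_val=NULL, env_val=829 → 829
id=12: override_val=NULL, env_val=389 → 389
id=13: override_val=NULL, env_val=535 → 535
id=14: override_val=NULL, env_val=NULL, → literal 690 → 690
id=15: override_val=NULL, env_val=514 → 514
id=16: override_val=NULL, env_val=182 → 182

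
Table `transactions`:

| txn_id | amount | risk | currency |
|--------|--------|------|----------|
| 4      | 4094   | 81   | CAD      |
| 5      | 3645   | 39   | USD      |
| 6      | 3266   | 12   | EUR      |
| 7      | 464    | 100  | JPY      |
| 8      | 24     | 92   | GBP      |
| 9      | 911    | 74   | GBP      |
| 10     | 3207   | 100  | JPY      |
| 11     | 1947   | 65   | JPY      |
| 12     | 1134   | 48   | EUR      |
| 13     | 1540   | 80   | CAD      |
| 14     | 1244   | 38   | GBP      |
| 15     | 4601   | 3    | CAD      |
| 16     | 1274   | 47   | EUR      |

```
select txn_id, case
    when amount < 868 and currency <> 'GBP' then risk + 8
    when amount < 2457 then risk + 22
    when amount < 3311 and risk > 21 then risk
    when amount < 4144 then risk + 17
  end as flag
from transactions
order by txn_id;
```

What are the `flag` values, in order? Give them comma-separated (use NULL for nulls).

98, 56, 29, 108, 114, 96, 100, 87, 70, 102, 60, NULL, 69

txn_id=4: amount < 4144 → 98
txn_id=5: amount < 4144 → 56
txn_id=6: amount < 4144 → 29
txn_id=7: amount < 868 and currency <> 'GBP' → 108
txn_id=8: amount < 2457 → 114
txn_id=9: amount < 2457 → 96
txn_id=10: amount < 3311 and risk > 21 → 100
txn_id=11: amount < 2457 → 87
txn_id=12: amount < 2457 → 70
txn_id=13: amount < 2457 → 102
txn_id=14: amount < 2457 → 60
txn_id=15: (no match → NULL) → NULL
txn_id=16: amount < 2457 → 69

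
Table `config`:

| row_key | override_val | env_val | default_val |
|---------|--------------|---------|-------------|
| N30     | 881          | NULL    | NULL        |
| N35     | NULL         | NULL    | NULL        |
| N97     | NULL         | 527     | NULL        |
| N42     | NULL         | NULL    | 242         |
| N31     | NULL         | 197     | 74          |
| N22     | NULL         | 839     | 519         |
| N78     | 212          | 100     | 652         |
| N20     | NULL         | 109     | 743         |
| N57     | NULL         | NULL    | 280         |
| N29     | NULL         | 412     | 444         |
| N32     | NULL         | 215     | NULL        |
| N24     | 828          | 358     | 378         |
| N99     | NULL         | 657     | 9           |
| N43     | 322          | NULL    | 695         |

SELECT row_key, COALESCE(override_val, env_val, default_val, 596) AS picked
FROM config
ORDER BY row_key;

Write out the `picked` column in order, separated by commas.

row_key=N20: override_val=NULL, env_val=109 → 109
row_key=N22: override_val=NULL, env_val=839 → 839
row_key=N24: override_val=828 → 828
row_key=N29: override_val=NULL, env_val=412 → 412
row_key=N30: override_val=881 → 881
row_key=N31: override_val=NULL, env_val=197 → 197
row_key=N32: override_val=NULL, env_val=215 → 215
row_key=N35: override_val=NULL, env_val=NULL, default_val=NULL, → literal 596 → 596
row_key=N42: override_val=NULL, env_val=NULL, default_val=242 → 242
row_key=N43: override_val=322 → 322
row_key=N57: override_val=NULL, env_val=NULL, default_val=280 → 280
row_key=N78: override_val=212 → 212
row_key=N97: override_val=NULL, env_val=527 → 527
row_key=N99: override_val=NULL, env_val=657 → 657

109, 839, 828, 412, 881, 197, 215, 596, 242, 322, 280, 212, 527, 657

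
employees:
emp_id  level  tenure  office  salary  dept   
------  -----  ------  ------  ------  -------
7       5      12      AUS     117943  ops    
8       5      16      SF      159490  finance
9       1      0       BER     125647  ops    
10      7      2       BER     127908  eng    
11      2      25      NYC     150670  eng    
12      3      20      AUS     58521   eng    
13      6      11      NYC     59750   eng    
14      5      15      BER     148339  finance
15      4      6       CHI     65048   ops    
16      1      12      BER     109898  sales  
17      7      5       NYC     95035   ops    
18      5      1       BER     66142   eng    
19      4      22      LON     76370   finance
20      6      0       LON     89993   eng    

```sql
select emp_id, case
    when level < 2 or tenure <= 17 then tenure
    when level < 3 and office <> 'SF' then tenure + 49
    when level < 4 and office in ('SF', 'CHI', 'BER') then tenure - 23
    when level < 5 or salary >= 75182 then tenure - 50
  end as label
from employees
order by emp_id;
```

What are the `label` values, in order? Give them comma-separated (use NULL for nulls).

12, 16, 0, 2, 74, -30, 11, 15, 6, 12, 5, 1, -28, 0

emp_id=7: level < 2 or tenure <= 17 → 12
emp_id=8: level < 2 or tenure <= 17 → 16
emp_id=9: level < 2 or tenure <= 17 → 0
emp_id=10: level < 2 or tenure <= 17 → 2
emp_id=11: level < 3 and office <> 'SF' → 74
emp_id=12: level < 5 or salary >= 75182 → -30
emp_id=13: level < 2 or tenure <= 17 → 11
emp_id=14: level < 2 or tenure <= 17 → 15
emp_id=15: level < 2 or tenure <= 17 → 6
emp_id=16: level < 2 or tenure <= 17 → 12
emp_id=17: level < 2 or tenure <= 17 → 5
emp_id=18: level < 2 or tenure <= 17 → 1
emp_id=19: level < 5 or salary >= 75182 → -28
emp_id=20: level < 2 or tenure <= 17 → 0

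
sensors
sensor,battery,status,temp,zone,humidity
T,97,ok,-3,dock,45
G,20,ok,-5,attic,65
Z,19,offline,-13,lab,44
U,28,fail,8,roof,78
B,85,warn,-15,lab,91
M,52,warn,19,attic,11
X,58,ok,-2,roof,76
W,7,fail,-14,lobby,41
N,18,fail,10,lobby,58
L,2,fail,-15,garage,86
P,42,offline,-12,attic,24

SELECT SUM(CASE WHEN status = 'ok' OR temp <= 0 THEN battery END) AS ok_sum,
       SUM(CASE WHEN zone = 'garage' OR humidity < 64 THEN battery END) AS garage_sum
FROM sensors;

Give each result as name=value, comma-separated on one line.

[ok_sum: status = 'ok' OR temp <= 0]
sensor=T: ✓ → 97
sensor=G: ✓ → 20
sensor=Z: ✓ → 19
sensor=U: ✗
sensor=B: ✓ → 85
sensor=M: ✗
sensor=X: ✓ → 58
sensor=W: ✓ → 7
sensor=N: ✗
sensor=L: ✓ → 2
sensor=P: ✓ → 42
ok_sum = 97 + 20 + 19 + 85 + 58 + 7 + 2 + 42 = 330
—
[garage_sum: zone = 'garage' OR humidity < 64]
sensor=T: ✓ → 97
sensor=G: ✗
sensor=Z: ✓ → 19
sensor=U: ✗
sensor=B: ✗
sensor=M: ✓ → 52
sensor=X: ✗
sensor=W: ✓ → 7
sensor=N: ✓ → 18
sensor=L: ✓ → 2
sensor=P: ✓ → 42
garage_sum = 97 + 19 + 52 + 7 + 18 + 2 + 42 = 237

ok_sum=330, garage_sum=237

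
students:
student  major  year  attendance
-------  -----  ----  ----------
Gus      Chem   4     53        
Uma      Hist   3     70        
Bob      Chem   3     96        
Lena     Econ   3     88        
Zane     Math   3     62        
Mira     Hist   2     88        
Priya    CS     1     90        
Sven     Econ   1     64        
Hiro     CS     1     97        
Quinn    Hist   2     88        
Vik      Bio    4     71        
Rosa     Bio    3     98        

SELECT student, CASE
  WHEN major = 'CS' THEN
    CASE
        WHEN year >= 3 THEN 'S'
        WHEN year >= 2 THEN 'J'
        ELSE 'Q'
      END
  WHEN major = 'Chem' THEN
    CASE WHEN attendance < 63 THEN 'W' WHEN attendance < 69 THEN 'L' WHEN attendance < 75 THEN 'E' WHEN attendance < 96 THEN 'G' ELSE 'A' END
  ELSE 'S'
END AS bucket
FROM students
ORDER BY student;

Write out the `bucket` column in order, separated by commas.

student=Bob: major='Chem' → inner[ELSE] → A
student=Gus: major='Chem' → inner[attendance < 63] → W
student=Hiro: major='CS' → inner[ELSE] → Q
student=Lena: major='Econ' → outer ELSE → S
student=Mira: major='Hist' → outer ELSE → S
student=Priya: major='CS' → inner[ELSE] → Q
student=Quinn: major='Hist' → outer ELSE → S
student=Rosa: major='Bio' → outer ELSE → S
student=Sven: major='Econ' → outer ELSE → S
student=Uma: major='Hist' → outer ELSE → S
student=Vik: major='Bio' → outer ELSE → S
student=Zane: major='Math' → outer ELSE → S

A, W, Q, S, S, Q, S, S, S, S, S, S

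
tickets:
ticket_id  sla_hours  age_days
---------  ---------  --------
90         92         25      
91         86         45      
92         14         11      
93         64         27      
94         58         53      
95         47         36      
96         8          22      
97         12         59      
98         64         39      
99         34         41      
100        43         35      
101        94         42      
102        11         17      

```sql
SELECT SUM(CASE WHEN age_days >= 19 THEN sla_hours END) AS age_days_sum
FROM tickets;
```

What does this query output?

ticket_id=90: ✓ → 92
ticket_id=91: ✓ → 86
ticket_id=92: ✗
ticket_id=93: ✓ → 64
ticket_id=94: ✓ → 58
ticket_id=95: ✓ → 47
ticket_id=96: ✓ → 8
ticket_id=97: ✓ → 12
ticket_id=98: ✓ → 64
ticket_id=99: ✓ → 34
ticket_id=100: ✓ → 43
ticket_id=101: ✓ → 94
ticket_id=102: ✗
age_days_sum = 92 + 86 + 64 + 58 + 47 + 8 + 12 + 64 + 34 + 43 + 94 = 602

602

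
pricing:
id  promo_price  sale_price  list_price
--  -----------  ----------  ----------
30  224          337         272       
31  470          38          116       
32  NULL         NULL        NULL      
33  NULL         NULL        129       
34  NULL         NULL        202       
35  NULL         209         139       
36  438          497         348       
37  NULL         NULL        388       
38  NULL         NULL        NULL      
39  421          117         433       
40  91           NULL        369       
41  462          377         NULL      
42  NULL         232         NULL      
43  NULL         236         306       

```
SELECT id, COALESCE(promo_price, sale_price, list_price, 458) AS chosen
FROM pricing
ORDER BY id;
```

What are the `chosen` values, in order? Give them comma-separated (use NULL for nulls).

id=30: promo_price=224 → 224
id=31: promo_price=470 → 470
id=32: promo_price=NULL, sale_price=NULL, list_price=NULL, → literal 458 → 458
id=33: promo_price=NULL, sale_price=NULL, list_price=129 → 129
id=34: promo_price=NULL, sale_price=NULL, list_price=202 → 202
id=35: promo_price=NULL, sale_price=209 → 209
id=36: promo_price=438 → 438
id=37: promo_price=NULL, sale_price=NULL, list_price=388 → 388
id=38: promo_price=NULL, sale_price=NULL, list_price=NULL, → literal 458 → 458
id=39: promo_price=421 → 421
id=40: promo_price=91 → 91
id=41: promo_price=462 → 462
id=42: promo_price=NULL, sale_price=232 → 232
id=43: promo_price=NULL, sale_price=236 → 236

224, 470, 458, 129, 202, 209, 438, 388, 458, 421, 91, 462, 232, 236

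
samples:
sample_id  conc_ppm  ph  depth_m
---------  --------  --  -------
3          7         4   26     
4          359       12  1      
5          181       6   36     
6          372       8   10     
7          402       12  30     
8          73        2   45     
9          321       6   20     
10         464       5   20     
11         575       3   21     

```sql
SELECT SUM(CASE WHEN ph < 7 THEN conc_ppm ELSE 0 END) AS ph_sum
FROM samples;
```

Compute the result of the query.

1621

sample_id=3: ✓ → 7
sample_id=4: ✗
sample_id=5: ✓ → 181
sample_id=6: ✗
sample_id=7: ✗
sample_id=8: ✓ → 73
sample_id=9: ✓ → 321
sample_id=10: ✓ → 464
sample_id=11: ✓ → 575
ph_sum = 7 + 181 + 73 + 321 + 464 + 575 = 1621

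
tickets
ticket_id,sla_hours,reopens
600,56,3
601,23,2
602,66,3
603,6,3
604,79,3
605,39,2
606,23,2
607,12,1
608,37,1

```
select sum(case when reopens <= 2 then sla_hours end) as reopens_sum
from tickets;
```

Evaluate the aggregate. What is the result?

134

ticket_id=600: ✗
ticket_id=601: ✓ → 23
ticket_id=602: ✗
ticket_id=603: ✗
ticket_id=604: ✗
ticket_id=605: ✓ → 39
ticket_id=606: ✓ → 23
ticket_id=607: ✓ → 12
ticket_id=608: ✓ → 37
reopens_sum = 23 + 39 + 23 + 12 + 37 = 134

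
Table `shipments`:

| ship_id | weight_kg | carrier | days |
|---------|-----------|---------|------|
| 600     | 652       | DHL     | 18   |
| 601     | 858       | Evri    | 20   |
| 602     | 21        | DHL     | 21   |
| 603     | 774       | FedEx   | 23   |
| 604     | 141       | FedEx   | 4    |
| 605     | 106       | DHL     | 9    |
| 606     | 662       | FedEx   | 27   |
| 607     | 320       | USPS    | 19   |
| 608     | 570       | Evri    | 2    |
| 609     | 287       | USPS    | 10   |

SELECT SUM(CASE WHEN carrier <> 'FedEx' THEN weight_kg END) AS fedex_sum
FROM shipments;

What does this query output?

ship_id=600: ✓ → 652
ship_id=601: ✓ → 858
ship_id=602: ✓ → 21
ship_id=603: ✗
ship_id=604: ✗
ship_id=605: ✓ → 106
ship_id=606: ✗
ship_id=607: ✓ → 320
ship_id=608: ✓ → 570
ship_id=609: ✓ → 287
fedex_sum = 652 + 858 + 21 + 106 + 320 + 570 + 287 = 2814

2814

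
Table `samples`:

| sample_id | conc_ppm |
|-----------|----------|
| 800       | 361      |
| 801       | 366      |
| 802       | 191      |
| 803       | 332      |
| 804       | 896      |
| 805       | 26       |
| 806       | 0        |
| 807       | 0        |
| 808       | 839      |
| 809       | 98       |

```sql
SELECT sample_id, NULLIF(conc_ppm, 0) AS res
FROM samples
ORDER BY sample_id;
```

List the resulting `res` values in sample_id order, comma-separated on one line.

sample_id=800: conc_ppm=361 vs 0: differ → 361
sample_id=801: conc_ppm=366 vs 0: differ → 366
sample_id=802: conc_ppm=191 vs 0: differ → 191
sample_id=803: conc_ppm=332 vs 0: differ → 332
sample_id=804: conc_ppm=896 vs 0: differ → 896
sample_id=805: conc_ppm=26 vs 0: differ → 26
sample_id=806: conc_ppm=0 vs 0: equal → NULL
sample_id=807: conc_ppm=0 vs 0: equal → NULL
sample_id=808: conc_ppm=839 vs 0: differ → 839
sample_id=809: conc_ppm=98 vs 0: differ → 98

361, 366, 191, 332, 896, 26, NULL, NULL, 839, 98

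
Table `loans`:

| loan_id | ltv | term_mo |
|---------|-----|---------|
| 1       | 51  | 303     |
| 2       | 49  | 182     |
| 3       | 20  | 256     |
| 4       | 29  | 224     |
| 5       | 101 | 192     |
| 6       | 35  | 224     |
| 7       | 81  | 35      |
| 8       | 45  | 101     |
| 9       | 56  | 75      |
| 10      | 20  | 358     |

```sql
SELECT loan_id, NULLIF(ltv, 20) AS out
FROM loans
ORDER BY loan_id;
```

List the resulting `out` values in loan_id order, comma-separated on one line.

51, 49, NULL, 29, 101, 35, 81, 45, 56, NULL

loan_id=1: ltv=51 vs 20: differ → 51
loan_id=2: ltv=49 vs 20: differ → 49
loan_id=3: ltv=20 vs 20: equal → NULL
loan_id=4: ltv=29 vs 20: differ → 29
loan_id=5: ltv=101 vs 20: differ → 101
loan_id=6: ltv=35 vs 20: differ → 35
loan_id=7: ltv=81 vs 20: differ → 81
loan_id=8: ltv=45 vs 20: differ → 45
loan_id=9: ltv=56 vs 20: differ → 56
loan_id=10: ltv=20 vs 20: equal → NULL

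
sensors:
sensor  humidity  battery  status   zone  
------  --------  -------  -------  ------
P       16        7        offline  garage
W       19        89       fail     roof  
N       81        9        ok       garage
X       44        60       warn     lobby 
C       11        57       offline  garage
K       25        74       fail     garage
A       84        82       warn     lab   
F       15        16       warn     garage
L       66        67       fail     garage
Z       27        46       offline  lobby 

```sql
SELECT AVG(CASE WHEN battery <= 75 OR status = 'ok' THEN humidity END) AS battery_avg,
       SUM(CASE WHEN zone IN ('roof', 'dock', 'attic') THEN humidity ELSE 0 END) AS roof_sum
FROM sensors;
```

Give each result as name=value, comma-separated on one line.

[battery_avg: battery <= 75 OR status = 'ok']
sensor=P: ✓ → 16
sensor=W: ✗
sensor=N: ✓ → 81
sensor=X: ✓ → 44
sensor=C: ✓ → 11
sensor=K: ✓ → 25
sensor=A: ✗
sensor=F: ✓ → 15
sensor=L: ✓ → 66
sensor=Z: ✓ → 27
battery_avg = (16 + 81 + 44 + 11 + 25 + 15 + 66 + 27) / 8 = 35.625
—
[roof_sum: zone IN ('roof', 'dock', 'attic')]
sensor=P: ✗
sensor=W: ✓ → 19
sensor=N: ✗
sensor=X: ✗
sensor=C: ✗
sensor=K: ✗
sensor=A: ✗
sensor=F: ✗
sensor=L: ✗
sensor=Z: ✗
roof_sum = 19

battery_avg=35.625, roof_sum=19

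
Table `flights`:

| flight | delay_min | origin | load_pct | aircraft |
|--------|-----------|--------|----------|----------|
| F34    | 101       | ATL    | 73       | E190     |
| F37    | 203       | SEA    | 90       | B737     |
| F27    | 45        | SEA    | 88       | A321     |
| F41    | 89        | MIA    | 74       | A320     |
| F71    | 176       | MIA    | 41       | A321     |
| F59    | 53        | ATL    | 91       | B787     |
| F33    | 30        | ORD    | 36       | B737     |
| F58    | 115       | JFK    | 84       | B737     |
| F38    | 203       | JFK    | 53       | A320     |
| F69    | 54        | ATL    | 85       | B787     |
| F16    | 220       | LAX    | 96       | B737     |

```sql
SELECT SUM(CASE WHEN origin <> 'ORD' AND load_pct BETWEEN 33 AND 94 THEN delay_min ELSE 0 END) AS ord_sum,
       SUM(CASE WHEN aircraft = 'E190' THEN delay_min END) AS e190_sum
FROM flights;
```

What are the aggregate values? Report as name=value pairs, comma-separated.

ord_sum=1039, e190_sum=101

[ord_sum: origin <> 'ORD' AND load_pct BETWEEN 33 AND 94]
flight=F34: ✓ → 101
flight=F37: ✓ → 203
flight=F27: ✓ → 45
flight=F41: ✓ → 89
flight=F71: ✓ → 176
flight=F59: ✓ → 53
flight=F33: ✗
flight=F58: ✓ → 115
flight=F38: ✓ → 203
flight=F69: ✓ → 54
flight=F16: ✗
ord_sum = 101 + 203 + 45 + 89 + 176 + 53 + 115 + 203 + 54 = 1039
—
[e190_sum: aircraft = 'E190']
flight=F34: ✓ → 101
flight=F37: ✗
flight=F27: ✗
flight=F41: ✗
flight=F71: ✗
flight=F59: ✗
flight=F33: ✗
flight=F58: ✗
flight=F38: ✗
flight=F69: ✗
flight=F16: ✗
e190_sum = 101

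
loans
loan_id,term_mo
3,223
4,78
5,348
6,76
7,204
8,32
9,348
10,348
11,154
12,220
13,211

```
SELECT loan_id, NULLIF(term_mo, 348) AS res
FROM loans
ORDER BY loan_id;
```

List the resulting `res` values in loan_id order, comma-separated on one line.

loan_id=3: term_mo=223 vs 348: differ → 223
loan_id=4: term_mo=78 vs 348: differ → 78
loan_id=5: term_mo=348 vs 348: equal → NULL
loan_id=6: term_mo=76 vs 348: differ → 76
loan_id=7: term_mo=204 vs 348: differ → 204
loan_id=8: term_mo=32 vs 348: differ → 32
loan_id=9: term_mo=348 vs 348: equal → NULL
loan_id=10: term_mo=348 vs 348: equal → NULL
loan_id=11: term_mo=154 vs 348: differ → 154
loan_id=12: term_mo=220 vs 348: differ → 220
loan_id=13: term_mo=211 vs 348: differ → 211

223, 78, NULL, 76, 204, 32, NULL, NULL, 154, 220, 211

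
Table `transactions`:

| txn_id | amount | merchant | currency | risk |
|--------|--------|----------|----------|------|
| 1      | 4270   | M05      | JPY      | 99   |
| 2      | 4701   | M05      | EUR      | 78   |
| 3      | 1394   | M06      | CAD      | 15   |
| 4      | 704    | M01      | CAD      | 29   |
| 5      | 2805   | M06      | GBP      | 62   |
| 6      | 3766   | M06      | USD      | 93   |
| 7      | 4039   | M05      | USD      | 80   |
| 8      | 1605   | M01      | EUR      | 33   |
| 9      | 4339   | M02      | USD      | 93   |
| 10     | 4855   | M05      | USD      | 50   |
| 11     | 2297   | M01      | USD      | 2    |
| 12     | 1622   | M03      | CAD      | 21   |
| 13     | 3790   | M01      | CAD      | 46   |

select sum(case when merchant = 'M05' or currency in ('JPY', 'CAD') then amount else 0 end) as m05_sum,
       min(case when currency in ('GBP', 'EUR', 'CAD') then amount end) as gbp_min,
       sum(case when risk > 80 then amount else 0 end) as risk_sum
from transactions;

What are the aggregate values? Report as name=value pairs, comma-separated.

m05_sum=25375, gbp_min=704, risk_sum=12375

[m05_sum: merchant = 'M05' or currency in ('JPY', 'CAD')]
txn_id=1: ✓ → 4270
txn_id=2: ✓ → 4701
txn_id=3: ✓ → 1394
txn_id=4: ✓ → 704
txn_id=5: ✗
txn_id=6: ✗
txn_id=7: ✓ → 4039
txn_id=8: ✗
txn_id=9: ✗
txn_id=10: ✓ → 4855
txn_id=11: ✗
txn_id=12: ✓ → 1622
txn_id=13: ✓ → 3790
m05_sum = 4270 + 4701 + 1394 + 704 + 4039 + 4855 + 1622 + 3790 = 25375
—
[gbp_min: currency in ('GBP', 'EUR', 'CAD')]
txn_id=1: ✗
txn_id=2: ✓ → 4701
txn_id=3: ✓ → 1394
txn_id=4: ✓ → 704
txn_id=5: ✓ → 2805
txn_id=6: ✗
txn_id=7: ✗
txn_id=8: ✓ → 1605
txn_id=9: ✗
txn_id=10: ✗
txn_id=11: ✗
txn_id=12: ✓ → 1622
txn_id=13: ✓ → 3790
gbp_min = MIN(4701, 1394, 704, 2805, 1605, 1622, 3790) = 704
—
[risk_sum: risk > 80]
txn_id=1: ✓ → 4270
txn_id=2: ✗
txn_id=3: ✗
txn_id=4: ✗
txn_id=5: ✗
txn_id=6: ✓ → 3766
txn_id=7: ✗
txn_id=8: ✗
txn_id=9: ✓ → 4339
txn_id=10: ✗
txn_id=11: ✗
txn_id=12: ✗
txn_id=13: ✗
risk_sum = 4270 + 3766 + 4339 = 12375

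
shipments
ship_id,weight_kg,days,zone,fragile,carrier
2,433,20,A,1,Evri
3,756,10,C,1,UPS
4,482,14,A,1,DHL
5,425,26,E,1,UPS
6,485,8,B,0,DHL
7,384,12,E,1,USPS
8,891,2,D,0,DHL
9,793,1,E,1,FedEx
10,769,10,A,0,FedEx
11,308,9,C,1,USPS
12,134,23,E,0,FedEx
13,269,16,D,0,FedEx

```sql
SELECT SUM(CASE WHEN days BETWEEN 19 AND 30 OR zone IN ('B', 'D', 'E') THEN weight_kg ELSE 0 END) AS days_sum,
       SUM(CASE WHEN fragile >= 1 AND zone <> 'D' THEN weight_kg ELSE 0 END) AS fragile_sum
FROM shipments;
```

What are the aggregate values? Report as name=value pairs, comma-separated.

[days_sum: days BETWEEN 19 AND 30 OR zone IN ('B', 'D', 'E')]
ship_id=2: ✓ → 433
ship_id=3: ✗
ship_id=4: ✗
ship_id=5: ✓ → 425
ship_id=6: ✓ → 485
ship_id=7: ✓ → 384
ship_id=8: ✓ → 891
ship_id=9: ✓ → 793
ship_id=10: ✗
ship_id=11: ✗
ship_id=12: ✓ → 134
ship_id=13: ✓ → 269
days_sum = 433 + 425 + 485 + 384 + 891 + 793 + 134 + 269 = 3814
—
[fragile_sum: fragile >= 1 AND zone <> 'D']
ship_id=2: ✓ → 433
ship_id=3: ✓ → 756
ship_id=4: ✓ → 482
ship_id=5: ✓ → 425
ship_id=6: ✗
ship_id=7: ✓ → 384
ship_id=8: ✗
ship_id=9: ✓ → 793
ship_id=10: ✗
ship_id=11: ✓ → 308
ship_id=12: ✗
ship_id=13: ✗
fragile_sum = 433 + 756 + 482 + 425 + 384 + 793 + 308 = 3581

days_sum=3814, fragile_sum=3581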